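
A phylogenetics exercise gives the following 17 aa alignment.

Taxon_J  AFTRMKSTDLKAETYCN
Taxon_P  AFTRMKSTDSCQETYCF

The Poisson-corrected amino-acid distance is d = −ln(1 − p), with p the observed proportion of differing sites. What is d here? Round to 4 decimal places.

0.2683

Mismatches occur at site 10 (L↔S), site 11 (K↔C), site 12 (A↔Q), site 17 (N↔F).
p = 4/17 = 0.235294.
d = −ln(1 − 0.235294) = −ln(0.764706) = 0.2683.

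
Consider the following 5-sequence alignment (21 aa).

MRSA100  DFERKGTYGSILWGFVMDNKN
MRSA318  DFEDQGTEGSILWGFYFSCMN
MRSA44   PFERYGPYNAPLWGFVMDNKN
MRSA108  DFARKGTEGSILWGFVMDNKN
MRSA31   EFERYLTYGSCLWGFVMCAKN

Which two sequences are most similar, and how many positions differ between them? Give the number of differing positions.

2

Pairwise Hamming distances:
  MRSA100 vs MRSA318: 8
  MRSA100 vs MRSA44: 6
  MRSA100 vs MRSA108: 2
  MRSA100 vs MRSA31: 6
  MRSA318 vs MRSA44: 13
  MRSA318 vs MRSA108: 8
  MRSA318 vs MRSA31: 11
  MRSA44 vs MRSA108: 8
  MRSA44 vs MRSA31: 8
  MRSA108 vs MRSA31: 8
The smallest is 2, between MRSA100 and MRSA108.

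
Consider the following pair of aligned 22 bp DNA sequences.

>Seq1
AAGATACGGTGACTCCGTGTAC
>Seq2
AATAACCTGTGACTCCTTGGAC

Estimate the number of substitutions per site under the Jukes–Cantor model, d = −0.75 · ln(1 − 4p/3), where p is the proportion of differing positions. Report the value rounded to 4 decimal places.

0.3390

Mismatches occur at site 3 (G/T), site 5 (T/A), site 6 (A/C), site 8 (G/T), site 17 (G/T), site 20 (T/G).
p = 6/22 = 0.272727.
d = −0.75 · ln(1 − (4/3)·0.272727) = −0.75 · ln(0.636364) = −0.75 · (-0.451985) = 0.3390.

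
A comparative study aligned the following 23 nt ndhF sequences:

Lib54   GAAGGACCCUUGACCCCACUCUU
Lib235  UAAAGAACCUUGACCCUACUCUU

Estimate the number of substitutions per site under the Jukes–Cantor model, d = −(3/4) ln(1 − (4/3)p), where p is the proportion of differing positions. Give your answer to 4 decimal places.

0.1979

Mismatches occur at site 1 (G→U), site 4 (G→A), site 7 (C→A), site 17 (C→U).
p = 4/23 = 0.173913.
d = −0.75 · ln(1 − (4/3)·0.173913) = −0.75 · ln(0.768116) = −0.75 · (-0.263815) = 0.1979.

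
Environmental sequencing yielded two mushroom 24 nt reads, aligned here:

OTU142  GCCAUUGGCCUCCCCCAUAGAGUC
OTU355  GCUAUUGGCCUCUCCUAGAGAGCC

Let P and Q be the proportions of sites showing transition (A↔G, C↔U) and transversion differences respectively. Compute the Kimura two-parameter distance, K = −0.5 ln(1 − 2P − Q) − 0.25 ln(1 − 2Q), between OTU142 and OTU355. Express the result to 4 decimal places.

Mismatches occur at site 3 (C/U, transition), site 13 (C/U, transition), site 16 (C/U, transition), site 18 (U/G, transversion), site 23 (U/C, transition).
Of the 5 differences, 4 transitions and 1 transversion over 24 sites: P = 4/24 = 0.166667, Q = 1/24 = 0.041667.
d = −0.5·ln(0.624999) − 0.25·ln(0.916666) = −0.5·(-0.470005) − 0.25·(-0.087012) = 0.2568.

0.2568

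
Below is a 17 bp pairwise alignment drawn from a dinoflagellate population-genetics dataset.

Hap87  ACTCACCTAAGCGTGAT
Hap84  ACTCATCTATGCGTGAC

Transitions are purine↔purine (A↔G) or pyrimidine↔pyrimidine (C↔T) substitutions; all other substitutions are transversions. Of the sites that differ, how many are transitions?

The sequences differ at positions 6 (C/T, transition), 10 (A/T, transversion), 17 (T/C, transition).
Of the 3 differences, 2 transitions and 1 transversion, so the answer is 2.

2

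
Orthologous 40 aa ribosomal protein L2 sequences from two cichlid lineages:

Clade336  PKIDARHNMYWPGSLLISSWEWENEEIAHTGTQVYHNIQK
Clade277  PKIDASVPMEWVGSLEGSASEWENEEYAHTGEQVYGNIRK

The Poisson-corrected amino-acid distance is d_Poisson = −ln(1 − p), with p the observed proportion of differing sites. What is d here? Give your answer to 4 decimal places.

Differing sites — 6:R/S; 7:H/V; 8:N/P; 10:Y/E; 12:P/V; 16:L/E; 17:I/G; 19:S/A; 20:W/S; 27:I/Y; 32:T/E; 36:H/G; 39:Q/R.
p = 13/40 = 0.325000.
d = −ln(1 − 0.325000) = −ln(0.675000) = 0.3930.

0.3930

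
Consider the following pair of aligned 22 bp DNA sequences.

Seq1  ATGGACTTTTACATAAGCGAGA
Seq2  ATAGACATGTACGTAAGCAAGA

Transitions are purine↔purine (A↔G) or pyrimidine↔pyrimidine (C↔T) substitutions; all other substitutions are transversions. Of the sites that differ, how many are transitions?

3

The sequences differ at positions 3 (G/A, transition), 7 (T/A, transversion), 9 (T/G, transversion), 13 (A/G, transition), 19 (G/A, transition).
Of the 5 differences, 3 transitions and 2 transversions, so the answer is 3.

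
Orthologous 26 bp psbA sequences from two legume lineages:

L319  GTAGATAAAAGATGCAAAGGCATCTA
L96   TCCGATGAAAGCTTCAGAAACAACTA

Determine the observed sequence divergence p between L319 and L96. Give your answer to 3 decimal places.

0.385

Mismatches occur at site 1 (G↔T), site 2 (T↔C), site 3 (A↔C), site 7 (A↔G), site 12 (A↔C), site 14 (G↔T), site 17 (A↔G), site 19 (G↔A), site 20 (G↔A), site 23 (T↔A).
There are 10 differences over 26 sites, so p = 10/26 = 0.385.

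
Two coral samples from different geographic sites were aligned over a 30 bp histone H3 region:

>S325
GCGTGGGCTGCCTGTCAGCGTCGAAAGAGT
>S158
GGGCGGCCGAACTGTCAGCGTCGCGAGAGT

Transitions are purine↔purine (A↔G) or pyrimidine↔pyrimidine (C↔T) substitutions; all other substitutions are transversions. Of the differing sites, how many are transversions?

5

The sequences differ at positions 2 (C/G, transversion), 4 (T/C, transition), 7 (G/C, transversion), 9 (T/G, transversion), 10 (G/A, transition), 11 (C/A, transversion), 24 (A/C, transversion), 25 (A/G, transition).
Of the 8 differences, 3 transitions and 5 transversions, so the answer is 5.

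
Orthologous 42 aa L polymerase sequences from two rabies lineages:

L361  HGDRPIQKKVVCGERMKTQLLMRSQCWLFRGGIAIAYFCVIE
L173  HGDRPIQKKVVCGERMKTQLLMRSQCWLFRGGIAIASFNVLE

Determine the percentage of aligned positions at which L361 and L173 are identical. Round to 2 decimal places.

Differing sites — 37:Y/S; 39:C/N; 41:I/L.
39 of the 42 sites match, so the percent identity is 39/42 × 100 = 92.86%.

92.86%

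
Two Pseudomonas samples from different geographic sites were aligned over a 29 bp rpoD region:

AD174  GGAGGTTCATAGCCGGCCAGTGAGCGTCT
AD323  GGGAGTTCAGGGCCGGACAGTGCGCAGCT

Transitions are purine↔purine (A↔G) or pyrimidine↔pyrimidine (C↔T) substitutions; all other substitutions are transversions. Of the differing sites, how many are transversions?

Differing sites — 3:A/G (Ti); 4:G/A (Ti); 10:T/G (Tv); 11:A/G (Ti); 17:C/A (Tv); 23:A/C (Tv); 26:G/A (Ti); 27:T/G (Tv).
Of the 8 differences, 4 transitions and 4 transversions, so the answer is 4.

4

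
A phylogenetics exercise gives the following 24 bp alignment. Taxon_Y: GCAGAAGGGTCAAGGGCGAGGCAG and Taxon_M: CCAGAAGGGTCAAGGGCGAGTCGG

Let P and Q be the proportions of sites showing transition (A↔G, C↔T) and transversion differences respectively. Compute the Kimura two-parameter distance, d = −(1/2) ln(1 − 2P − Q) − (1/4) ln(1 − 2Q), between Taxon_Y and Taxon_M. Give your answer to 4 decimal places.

Differing sites — 1:G/C (Tv); 21:G/T (Tv); 23:A/G (Ti).
Of the 3 differences, 1 transition and 2 transversions over 24 sites: P = 1/24 = 0.041667, Q = 2/24 = 0.083333.
d = −0.5·ln(0.833333) − 0.25·ln(0.833334) = −0.5·(-0.182322) − 0.25·(-0.182321) = 0.1367.

0.1367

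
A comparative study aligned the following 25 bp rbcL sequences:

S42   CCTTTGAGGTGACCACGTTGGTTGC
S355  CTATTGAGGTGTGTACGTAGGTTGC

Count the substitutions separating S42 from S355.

6

Mismatches occur at site 2 (C/T), site 3 (T/A), site 12 (A/T), site 13 (C/G), site 14 (C/T), site 19 (T/A).
That gives 6 mismatches out of 25 aligned sites, so the Hamming distance is 6.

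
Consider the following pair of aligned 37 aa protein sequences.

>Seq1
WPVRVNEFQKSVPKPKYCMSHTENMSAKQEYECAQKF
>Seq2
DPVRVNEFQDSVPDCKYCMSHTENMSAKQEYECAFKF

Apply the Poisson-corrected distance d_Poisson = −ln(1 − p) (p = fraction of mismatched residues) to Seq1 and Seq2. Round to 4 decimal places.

The sequences differ at positions 1 (W/D), 10 (K/D), 14 (K/D), 15 (P/C), 35 (Q/F).
p = 5/37 = 0.135135.
d = −ln(1 − 0.135135) = −ln(0.864865) = 0.1452.

0.1452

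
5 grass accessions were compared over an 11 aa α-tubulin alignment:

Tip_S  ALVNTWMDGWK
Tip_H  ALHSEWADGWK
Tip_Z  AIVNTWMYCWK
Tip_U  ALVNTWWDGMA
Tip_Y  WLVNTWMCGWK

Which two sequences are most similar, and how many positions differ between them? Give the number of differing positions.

2

Pairwise Hamming distances:
  Tip_S vs Tip_H: 4
  Tip_S vs Tip_Z: 3
  Tip_S vs Tip_U: 3
  Tip_S vs Tip_Y: 2
  Tip_H vs Tip_Z: 7
  Tip_H vs Tip_U: 6
  Tip_H vs Tip_Y: 6
  Tip_Z vs Tip_U: 6
  Tip_Z vs Tip_Y: 4
  Tip_U vs Tip_Y: 5
The smallest is 2, between Tip_S and Tip_Y.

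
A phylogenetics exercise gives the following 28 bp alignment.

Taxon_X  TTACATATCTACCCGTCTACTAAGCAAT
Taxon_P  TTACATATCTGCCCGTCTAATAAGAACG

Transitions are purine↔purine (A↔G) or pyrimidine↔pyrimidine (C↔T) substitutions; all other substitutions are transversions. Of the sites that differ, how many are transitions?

Mismatches occur at site 11 (A/G, transition), site 20 (C/A, transversion), site 25 (C/A, transversion), site 27 (A/C, transversion), site 28 (T/G, transversion).
Of the 5 differences, 1 transition and 4 transversions, so the answer is 1.

1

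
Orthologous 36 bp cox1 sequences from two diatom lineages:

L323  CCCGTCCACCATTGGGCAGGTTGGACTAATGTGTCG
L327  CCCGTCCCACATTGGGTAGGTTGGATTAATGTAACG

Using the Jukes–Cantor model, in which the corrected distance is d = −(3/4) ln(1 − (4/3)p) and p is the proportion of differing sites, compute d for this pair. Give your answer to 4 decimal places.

0.1885

Mismatches occur at site 8 (A→C), site 9 (C→A), site 17 (C→T), site 26 (C→T), site 33 (G→A), site 34 (T→A).
p = 6/36 = 0.166667.
d = −0.75 · ln(1 − (4/3)·0.166667) = −0.75 · ln(0.777777) = −0.75 · (-0.251315) = 0.1885.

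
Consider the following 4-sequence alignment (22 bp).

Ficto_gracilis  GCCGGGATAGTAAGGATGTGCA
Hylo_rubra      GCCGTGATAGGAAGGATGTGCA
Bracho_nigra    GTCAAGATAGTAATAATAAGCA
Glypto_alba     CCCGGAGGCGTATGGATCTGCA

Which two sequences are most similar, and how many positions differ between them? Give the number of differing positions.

2

Pairwise Hamming distances:
  Ficto_gracilis vs Hylo_rubra: 2
  Ficto_gracilis vs Bracho_nigra: 7
  Ficto_gracilis vs Glypto_alba: 7
  Hylo_rubra vs Bracho_nigra: 8
  Hylo_rubra vs Glypto_alba: 9
  Bracho_nigra vs Glypto_alba: 13
The smallest is 2, between Ficto_gracilis and Hylo_rubra.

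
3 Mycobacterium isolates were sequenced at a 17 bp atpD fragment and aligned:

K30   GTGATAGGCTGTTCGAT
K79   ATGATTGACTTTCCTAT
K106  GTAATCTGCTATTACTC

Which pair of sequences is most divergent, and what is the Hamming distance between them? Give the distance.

11

Pairwise Hamming distances:
  K30 vs K79: 6
  K30 vs K106: 8
  K79 vs K106: 11
The largest is 11, between K79 and K106.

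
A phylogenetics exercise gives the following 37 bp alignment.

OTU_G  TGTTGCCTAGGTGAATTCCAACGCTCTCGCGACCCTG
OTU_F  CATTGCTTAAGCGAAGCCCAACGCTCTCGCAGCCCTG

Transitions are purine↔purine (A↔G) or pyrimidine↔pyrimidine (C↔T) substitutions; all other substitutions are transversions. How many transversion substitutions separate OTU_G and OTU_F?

The sequences differ at positions 1 (T/C, transition), 2 (G/A, transition), 7 (C/T, transition), 10 (G/A, transition), 12 (T/C, transition), 16 (T/G, transversion), 17 (T/C, transition), 31 (G/A, transition), 32 (A/G, transition).
Of the 9 differences, 8 transitions and 1 transversion, so the answer is 1.

1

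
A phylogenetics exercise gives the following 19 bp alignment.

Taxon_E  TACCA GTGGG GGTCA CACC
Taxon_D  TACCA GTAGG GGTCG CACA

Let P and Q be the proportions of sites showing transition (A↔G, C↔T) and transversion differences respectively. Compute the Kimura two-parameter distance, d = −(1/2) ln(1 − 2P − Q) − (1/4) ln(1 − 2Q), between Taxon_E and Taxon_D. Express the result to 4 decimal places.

The sequences differ at positions 8 (G/A, transition), 15 (A/G, transition), 19 (C/A, transversion).
Of the 3 differences, 2 transitions and 1 transversion over 19 sites: P = 2/19 = 0.105263, Q = 1/19 = 0.052632.
d = −0.5·ln(0.736842) − 0.25·ln(0.894736) = −0.5·(-0.305382) − 0.25·(-0.111227) = 0.1805.

0.1805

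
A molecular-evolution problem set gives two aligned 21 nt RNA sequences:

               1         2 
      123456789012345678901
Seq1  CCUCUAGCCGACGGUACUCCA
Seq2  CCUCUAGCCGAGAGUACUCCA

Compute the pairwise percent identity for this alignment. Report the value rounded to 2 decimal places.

Differing sites — 12:C/G; 13:G/A.
19 of the 21 sites match, so the percent identity is 19/21 × 100 = 90.48%.

90.48%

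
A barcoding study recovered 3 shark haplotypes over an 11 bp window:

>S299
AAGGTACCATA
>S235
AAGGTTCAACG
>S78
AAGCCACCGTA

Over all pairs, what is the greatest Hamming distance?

7

Pairwise Hamming distances:
  S299 vs S235: 4
  S299 vs S78: 3
  S235 vs S78: 7
The largest is 7, between S235 and S78.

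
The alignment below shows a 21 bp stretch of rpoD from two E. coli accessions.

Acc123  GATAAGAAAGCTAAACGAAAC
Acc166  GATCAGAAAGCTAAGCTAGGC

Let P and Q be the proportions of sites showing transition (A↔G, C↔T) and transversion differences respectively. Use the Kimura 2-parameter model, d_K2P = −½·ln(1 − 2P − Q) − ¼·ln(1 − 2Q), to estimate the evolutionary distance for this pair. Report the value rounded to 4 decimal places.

Mismatches occur at site 4 (A→C, transversion), site 15 (A→G, transition), site 17 (G→T, transversion), site 19 (A→G, transition), site 20 (A→G, transition).
Of the 5 differences, 3 transitions and 2 transversions over 21 sites: P = 3/21 = 0.142857, Q = 2/21 = 0.095238.
d = −0.5·ln(0.619048) − 0.25·ln(0.809524) = −0.5·(-0.479572) − 0.25·(-0.211309) = 0.2926.

0.2926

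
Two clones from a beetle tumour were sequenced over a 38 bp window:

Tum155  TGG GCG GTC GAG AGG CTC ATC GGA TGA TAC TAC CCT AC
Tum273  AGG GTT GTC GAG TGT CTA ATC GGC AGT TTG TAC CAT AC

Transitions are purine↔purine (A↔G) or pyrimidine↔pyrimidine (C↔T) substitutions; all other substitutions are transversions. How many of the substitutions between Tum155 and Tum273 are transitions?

Differing sites — 1:T/A (Tv); 5:C/T (Ti); 6:G/T (Tv); 13:A/T (Tv); 15:G/T (Tv); 18:C/A (Tv); 24:A/C (Tv); 25:T/A (Tv); 27:A/T (Tv); 29:A/T (Tv); 30:C/G (Tv); 35:C/A (Tv).
Of the 12 differences, 1 transition and 11 transversions, so the answer is 1.

1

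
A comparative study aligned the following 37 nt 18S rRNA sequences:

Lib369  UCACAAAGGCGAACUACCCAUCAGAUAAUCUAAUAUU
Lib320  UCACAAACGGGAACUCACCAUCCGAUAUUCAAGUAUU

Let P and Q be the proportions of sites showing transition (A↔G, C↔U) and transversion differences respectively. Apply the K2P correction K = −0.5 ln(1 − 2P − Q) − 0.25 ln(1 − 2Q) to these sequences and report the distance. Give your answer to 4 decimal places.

0.2582

Differing sites — 8:G/C (Tv); 10:C/G (Tv); 16:A/C (Tv); 17:C/A (Tv); 23:A/C (Tv); 28:A/U (Tv); 31:U/A (Tv); 33:A/G (Ti).
Of the 8 differences, 1 transition and 7 transversions over 37 sites: P = 1/37 = 0.027027, Q = 7/37 = 0.189189.
d = −0.5·ln(0.756757) − 0.25·ln(0.621622) = −0.5·(-0.278713) − 0.25·(-0.475423) = 0.2582.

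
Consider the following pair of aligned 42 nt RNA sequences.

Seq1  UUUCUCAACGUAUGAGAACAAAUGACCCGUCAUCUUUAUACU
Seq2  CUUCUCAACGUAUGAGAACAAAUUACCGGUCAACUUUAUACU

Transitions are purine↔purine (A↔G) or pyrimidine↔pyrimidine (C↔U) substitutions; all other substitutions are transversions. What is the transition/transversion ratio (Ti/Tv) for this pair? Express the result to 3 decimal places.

0.333

Mismatches occur at site 1 (U↔C, transition), site 24 (G↔U, transversion), site 28 (C↔G, transversion), site 33 (U↔A, transversion).
Of the 4 differences, 1 transition and 3 transversions, so Ti/Tv = 1/3 = 0.333.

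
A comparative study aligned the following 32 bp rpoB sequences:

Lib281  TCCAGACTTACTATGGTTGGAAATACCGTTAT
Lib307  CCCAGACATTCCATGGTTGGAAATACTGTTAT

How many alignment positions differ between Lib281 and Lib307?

Mismatches occur at site 1 (T→C), site 8 (T→A), site 10 (A→T), site 12 (T→C), site 27 (C→T).
That gives 5 mismatches out of 32 aligned sites, so the Hamming distance is 5.

5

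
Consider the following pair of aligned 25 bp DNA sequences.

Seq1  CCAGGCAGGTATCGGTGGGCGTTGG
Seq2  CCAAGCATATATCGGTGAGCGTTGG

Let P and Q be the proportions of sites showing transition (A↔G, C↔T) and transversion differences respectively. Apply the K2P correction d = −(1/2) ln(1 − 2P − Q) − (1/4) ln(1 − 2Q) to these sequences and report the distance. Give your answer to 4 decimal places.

Mismatches occur at site 4 (G↔A, transition), site 8 (G↔T, transversion), site 9 (G↔A, transition), site 18 (G↔A, transition).
Of the 4 differences, 3 transitions and 1 transversion over 25 sites: P = 3/25 = 0.120000, Q = 1/25 = 0.040000.
d = −0.5·ln(0.720000) − 0.25·ln(0.920000) = −0.5·(-0.328504) − 0.25·(-0.083382) = 0.1851.

0.1851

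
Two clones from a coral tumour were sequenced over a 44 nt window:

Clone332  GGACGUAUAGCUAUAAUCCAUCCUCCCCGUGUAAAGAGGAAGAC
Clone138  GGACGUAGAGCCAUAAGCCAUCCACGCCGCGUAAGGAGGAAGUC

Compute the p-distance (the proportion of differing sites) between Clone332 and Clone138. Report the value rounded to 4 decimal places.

Differing sites — 8:U/G; 12:U/C; 17:U/G; 24:U/A; 26:C/G; 30:U/C; 35:A/G; 43:A/U.
There are 8 differences over 44 sites, so p = 8/44 = 0.1818.

0.1818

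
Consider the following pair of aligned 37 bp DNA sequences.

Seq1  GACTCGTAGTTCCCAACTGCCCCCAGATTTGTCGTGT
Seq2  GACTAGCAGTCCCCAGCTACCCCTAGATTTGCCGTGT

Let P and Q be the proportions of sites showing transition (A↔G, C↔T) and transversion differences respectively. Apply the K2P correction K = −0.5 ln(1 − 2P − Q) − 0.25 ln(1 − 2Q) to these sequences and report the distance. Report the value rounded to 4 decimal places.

0.2303

Differing sites — 5:C/A (Tv); 7:T/C (Ti); 11:T/C (Ti); 16:A/G (Ti); 19:G/A (Ti); 24:C/T (Ti); 32:T/C (Ti).
Of the 7 differences, 6 transitions and 1 transversion over 37 sites: P = 6/37 = 0.162162, Q = 1/37 = 0.027027.
d = −0.5·ln(0.648649) − 0.25·ln(0.945946) = −0.5·(-0.432864) − 0.25·(-0.055570) = 0.2303.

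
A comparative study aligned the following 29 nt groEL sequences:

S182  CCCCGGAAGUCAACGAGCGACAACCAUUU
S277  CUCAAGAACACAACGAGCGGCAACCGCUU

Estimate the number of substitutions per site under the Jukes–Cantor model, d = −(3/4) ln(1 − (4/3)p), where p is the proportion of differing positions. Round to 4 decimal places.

Differing sites — 2:C/U; 4:C/A; 5:G/A; 9:G/C; 10:U/A; 20:A/G; 26:A/G; 27:U/C.
p = 8/29 = 0.275862.
d = −0.75 · ln(1 − (4/3)·0.275862) = −0.75 · ln(0.632184) = −0.75 · (-0.458575) = 0.3439.

0.3439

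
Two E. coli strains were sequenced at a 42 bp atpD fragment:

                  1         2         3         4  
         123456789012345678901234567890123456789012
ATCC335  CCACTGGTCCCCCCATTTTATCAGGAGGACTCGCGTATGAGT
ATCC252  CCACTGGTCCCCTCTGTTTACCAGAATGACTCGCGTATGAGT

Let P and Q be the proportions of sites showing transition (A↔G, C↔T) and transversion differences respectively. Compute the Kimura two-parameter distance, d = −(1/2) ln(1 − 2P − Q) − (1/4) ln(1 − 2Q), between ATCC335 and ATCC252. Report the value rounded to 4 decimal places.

Differing sites — 13:C/T (Ti); 15:A/T (Tv); 16:T/G (Tv); 21:T/C (Ti); 25:G/A (Ti); 27:G/T (Tv).
Of the 6 differences, 3 transitions and 3 transversions over 42 sites: P = 3/42 = 0.071429, Q = 3/42 = 0.071429.
d = −0.5·ln(0.785713) − 0.25·ln(0.857142) = −0.5·(-0.241164) − 0.25·(-0.154152) = 0.1591.

0.1591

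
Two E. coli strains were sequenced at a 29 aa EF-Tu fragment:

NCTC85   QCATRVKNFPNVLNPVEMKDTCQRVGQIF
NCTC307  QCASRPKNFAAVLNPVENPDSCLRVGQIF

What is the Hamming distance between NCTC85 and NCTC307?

8

Differing sites — 4:T/S; 6:V/P; 10:P/A; 11:N/A; 18:M/N; 19:K/P; 21:T/S; 23:Q/L.
That gives 8 mismatches out of 29 aligned sites, so the Hamming distance is 8.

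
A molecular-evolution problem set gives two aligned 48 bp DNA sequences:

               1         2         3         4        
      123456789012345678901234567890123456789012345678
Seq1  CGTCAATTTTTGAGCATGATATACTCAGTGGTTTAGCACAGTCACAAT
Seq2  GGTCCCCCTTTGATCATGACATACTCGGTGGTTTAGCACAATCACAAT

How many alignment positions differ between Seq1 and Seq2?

The sequences differ at positions 1 (C/G), 5 (A/C), 6 (A/C), 7 (T/C), 8 (T/C), 14 (G/T), 20 (T/C), 27 (A/G), 41 (G/A).
That gives 9 mismatches out of 48 aligned sites, so the Hamming distance is 9.

9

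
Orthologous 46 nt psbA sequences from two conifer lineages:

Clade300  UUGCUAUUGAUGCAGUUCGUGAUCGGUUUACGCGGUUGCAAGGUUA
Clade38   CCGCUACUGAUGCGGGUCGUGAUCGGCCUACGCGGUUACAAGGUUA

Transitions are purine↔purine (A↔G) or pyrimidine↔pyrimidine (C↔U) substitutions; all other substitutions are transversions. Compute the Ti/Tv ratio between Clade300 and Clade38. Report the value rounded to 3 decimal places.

Mismatches occur at site 1 (U/C, transition), site 2 (U/C, transition), site 7 (U/C, transition), site 14 (A/G, transition), site 16 (U/G, transversion), site 27 (U/C, transition), site 28 (U/C, transition), site 38 (G/A, transition).
Of the 8 differences, 7 transitions and 1 transversion, so Ti/Tv = 7/1 = 7.000.

7.000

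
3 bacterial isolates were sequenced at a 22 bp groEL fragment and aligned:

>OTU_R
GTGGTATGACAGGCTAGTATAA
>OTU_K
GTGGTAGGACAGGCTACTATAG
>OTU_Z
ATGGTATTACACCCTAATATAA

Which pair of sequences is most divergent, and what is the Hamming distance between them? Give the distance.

Pairwise Hamming distances:
  OTU_R vs OTU_K: 3
  OTU_R vs OTU_Z: 5
  OTU_K vs OTU_Z: 7
The largest is 7, between OTU_K and OTU_Z.

7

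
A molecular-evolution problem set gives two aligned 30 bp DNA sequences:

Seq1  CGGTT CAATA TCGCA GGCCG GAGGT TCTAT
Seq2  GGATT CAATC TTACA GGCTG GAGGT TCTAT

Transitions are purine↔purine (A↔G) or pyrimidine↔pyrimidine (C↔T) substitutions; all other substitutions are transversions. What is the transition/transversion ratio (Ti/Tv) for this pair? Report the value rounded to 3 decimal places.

2.000

The sequences differ at positions 1 (C/G, transversion), 3 (G/A, transition), 10 (A/C, transversion), 12 (C/T, transition), 13 (G/A, transition), 19 (C/T, transition).
Of the 6 differences, 4 transitions and 2 transversions, so Ti/Tv = 4/2 = 2.000.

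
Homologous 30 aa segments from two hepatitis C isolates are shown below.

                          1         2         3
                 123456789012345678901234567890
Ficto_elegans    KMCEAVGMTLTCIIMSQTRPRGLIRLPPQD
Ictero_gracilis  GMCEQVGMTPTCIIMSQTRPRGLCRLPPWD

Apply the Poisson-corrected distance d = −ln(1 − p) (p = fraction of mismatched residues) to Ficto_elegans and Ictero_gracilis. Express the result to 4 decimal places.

The sequences differ at positions 1 (K/G), 5 (A/Q), 10 (L/P), 24 (I/C), 29 (Q/W).
p = 5/30 = 0.166667.
d = −ln(1 − 0.166667) = −ln(0.833333) = 0.1823.

0.1823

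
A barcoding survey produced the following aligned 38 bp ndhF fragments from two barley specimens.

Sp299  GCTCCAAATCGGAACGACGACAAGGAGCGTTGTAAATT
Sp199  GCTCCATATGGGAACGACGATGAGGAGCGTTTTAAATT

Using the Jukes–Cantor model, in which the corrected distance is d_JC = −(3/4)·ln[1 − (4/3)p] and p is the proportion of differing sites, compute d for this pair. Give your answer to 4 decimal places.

The sequences differ at positions 7 (A/T), 10 (C/G), 21 (C/T), 22 (A/G), 32 (G/T).
p = 5/38 = 0.131579.
d = −0.75 · ln(1 − (4/3)·0.131579) = −0.75 · ln(0.824561) = −0.75 · (-0.192904) = 0.1447.

0.1447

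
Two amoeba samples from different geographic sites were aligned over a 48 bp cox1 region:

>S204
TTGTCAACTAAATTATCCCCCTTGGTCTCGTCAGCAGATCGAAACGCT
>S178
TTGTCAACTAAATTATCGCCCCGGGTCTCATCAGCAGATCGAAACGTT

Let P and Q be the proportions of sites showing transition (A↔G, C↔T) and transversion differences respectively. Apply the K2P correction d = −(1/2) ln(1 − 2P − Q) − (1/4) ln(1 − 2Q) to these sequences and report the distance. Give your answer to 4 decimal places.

The sequences differ at positions 18 (C/G, transversion), 22 (T/C, transition), 23 (T/G, transversion), 30 (G/A, transition), 47 (C/T, transition).
Of the 5 differences, 3 transitions and 2 transversions over 48 sites: P = 3/48 = 0.062500, Q = 2/48 = 0.041667.
d = −0.5·ln(0.833333) − 0.25·ln(0.916666) = −0.5·(-0.182322) − 0.25·(-0.087012) = 0.1129.

0.1129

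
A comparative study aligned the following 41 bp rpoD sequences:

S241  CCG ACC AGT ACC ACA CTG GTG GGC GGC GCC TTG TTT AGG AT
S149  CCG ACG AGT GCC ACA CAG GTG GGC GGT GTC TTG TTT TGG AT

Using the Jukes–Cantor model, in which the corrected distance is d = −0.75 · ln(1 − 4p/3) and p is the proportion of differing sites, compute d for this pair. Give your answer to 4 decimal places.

0.1628

Mismatches occur at site 6 (C→G), site 10 (A→G), site 17 (T→A), site 27 (C→T), site 29 (C→T), site 37 (A→T).
p = 6/41 = 0.146341.
d = −0.75 · ln(1 − (4/3)·0.146341) = −0.75 · ln(0.804879) = −0.75 · (-0.217063) = 0.1628.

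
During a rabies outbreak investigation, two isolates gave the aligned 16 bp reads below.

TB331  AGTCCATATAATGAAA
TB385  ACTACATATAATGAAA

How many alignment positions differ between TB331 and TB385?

2

Differing sites — 2:G/C; 4:C/A.
That gives 2 mismatches out of 16 aligned sites, so the Hamming distance is 2.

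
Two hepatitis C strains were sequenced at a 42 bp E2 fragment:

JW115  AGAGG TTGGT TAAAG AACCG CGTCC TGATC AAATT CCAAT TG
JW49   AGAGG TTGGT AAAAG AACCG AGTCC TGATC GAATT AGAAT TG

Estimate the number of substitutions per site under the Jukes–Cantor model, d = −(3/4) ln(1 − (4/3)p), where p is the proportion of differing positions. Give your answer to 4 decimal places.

0.1296

Mismatches occur at site 11 (T→A), site 21 (C→A), site 31 (A→G), site 36 (C→A), site 37 (C→G).
p = 5/42 = 0.119048.
d = −0.75 · ln(1 − (4/3)·0.119048) = −0.75 · ln(0.841269) = −0.75 · (-0.172844) = 0.1296.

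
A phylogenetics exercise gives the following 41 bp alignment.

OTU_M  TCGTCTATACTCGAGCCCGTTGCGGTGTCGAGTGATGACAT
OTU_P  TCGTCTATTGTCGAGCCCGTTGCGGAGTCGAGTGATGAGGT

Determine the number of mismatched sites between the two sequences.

5

Differing sites — 9:A/T; 10:C/G; 26:T/A; 39:C/G; 40:A/G.
That gives 5 mismatches out of 41 aligned sites, so the Hamming distance is 5.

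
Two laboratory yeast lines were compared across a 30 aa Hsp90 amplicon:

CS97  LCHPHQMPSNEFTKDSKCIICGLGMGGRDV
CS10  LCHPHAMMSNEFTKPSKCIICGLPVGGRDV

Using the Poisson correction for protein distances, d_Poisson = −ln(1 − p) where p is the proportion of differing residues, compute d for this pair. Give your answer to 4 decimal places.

The sequences differ at positions 6 (Q/A), 8 (P/M), 15 (D/P), 24 (G/P), 25 (M/V).
p = 5/30 = 0.166667.
d = −ln(1 − 0.166667) = −ln(0.833333) = 0.1823.

0.1823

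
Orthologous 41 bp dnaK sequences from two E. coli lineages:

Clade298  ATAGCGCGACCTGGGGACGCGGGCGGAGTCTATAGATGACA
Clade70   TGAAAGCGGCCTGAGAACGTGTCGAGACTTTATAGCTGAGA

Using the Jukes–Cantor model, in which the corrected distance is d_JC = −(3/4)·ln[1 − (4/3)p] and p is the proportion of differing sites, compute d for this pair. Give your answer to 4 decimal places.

Differing sites — 1:A/T; 2:T/G; 4:G/A; 5:C/A; 9:A/G; 14:G/A; 16:G/A; 20:C/T; 22:G/T; 23:G/C; 24:C/G; 25:G/A; 28:G/C; 30:C/T; 36:A/C; 40:C/G.
p = 16/41 = 0.390244.
d = −0.75 · ln(1 − (4/3)·0.390244) = −0.75 · ln(0.479675) = −0.75 · (-0.734646) = 0.5510.

0.5510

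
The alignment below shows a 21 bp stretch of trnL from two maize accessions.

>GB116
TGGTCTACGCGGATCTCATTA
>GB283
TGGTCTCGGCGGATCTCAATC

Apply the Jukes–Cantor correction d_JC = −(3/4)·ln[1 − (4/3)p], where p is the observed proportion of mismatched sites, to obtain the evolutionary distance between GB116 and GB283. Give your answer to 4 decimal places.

The sequences differ at positions 7 (A/C), 8 (C/G), 19 (T/A), 21 (A/C).
p = 4/21 = 0.190476.
d = −0.75 · ln(1 − (4/3)·0.190476) = −0.75 · ln(0.746032) = −0.75 · (-0.292987) = 0.2197.

0.2197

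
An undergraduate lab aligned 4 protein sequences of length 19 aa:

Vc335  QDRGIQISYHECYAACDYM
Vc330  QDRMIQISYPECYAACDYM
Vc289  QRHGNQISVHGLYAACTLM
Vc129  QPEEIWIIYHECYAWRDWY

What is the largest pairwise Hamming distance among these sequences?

14

Pairwise Hamming distances:
  Vc335 vs Vc330: 2
  Vc335 vs Vc289: 8
  Vc335 vs Vc129: 9
  Vc330 vs Vc289: 10
  Vc330 vs Vc129: 10
  Vc289 vs Vc129: 14
The largest is 14, between Vc289 and Vc129.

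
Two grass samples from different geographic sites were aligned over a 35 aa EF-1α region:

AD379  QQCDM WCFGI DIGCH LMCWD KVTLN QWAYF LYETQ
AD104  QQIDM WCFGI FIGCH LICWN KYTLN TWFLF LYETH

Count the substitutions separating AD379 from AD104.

Mismatches occur at site 3 (C↔I), site 11 (D↔F), site 17 (M↔I), site 20 (D↔N), site 22 (V↔Y), site 26 (Q↔T), site 28 (A↔F), site 29 (Y↔L), site 35 (Q↔H).
That gives 9 mismatches out of 35 aligned sites, so the Hamming distance is 9.

9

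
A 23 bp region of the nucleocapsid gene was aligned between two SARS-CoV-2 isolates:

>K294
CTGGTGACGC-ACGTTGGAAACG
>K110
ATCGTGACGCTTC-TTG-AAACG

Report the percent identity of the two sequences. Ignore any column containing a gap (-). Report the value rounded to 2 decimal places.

85.00%

Excluding the 3 gap columns leaves 20 comparable sites.
The sequences differ at positions 1 (C/A), 3 (G/C), 12 (A/T).
17 of the 20 comparable sites match, so the percent identity is 17/20 × 100 = 85.00%.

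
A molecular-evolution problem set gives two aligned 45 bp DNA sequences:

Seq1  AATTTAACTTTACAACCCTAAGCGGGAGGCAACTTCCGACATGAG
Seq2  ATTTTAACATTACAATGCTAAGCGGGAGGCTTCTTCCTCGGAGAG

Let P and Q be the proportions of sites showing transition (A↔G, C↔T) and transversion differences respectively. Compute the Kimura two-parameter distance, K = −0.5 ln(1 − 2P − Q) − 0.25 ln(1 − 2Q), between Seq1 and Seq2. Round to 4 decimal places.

0.2982

The sequences differ at positions 2 (A/T, transversion), 9 (T/A, transversion), 16 (C/T, transition), 17 (C/G, transversion), 31 (A/T, transversion), 32 (A/T, transversion), 38 (G/T, transversion), 39 (A/C, transversion), 40 (C/G, transversion), 41 (A/G, transition), 42 (T/A, transversion).
Of the 11 differences, 2 transitions and 9 transversions over 45 sites: P = 2/45 = 0.044444, Q = 9/45 = 0.200000.
d = −0.5·ln(0.711112) − 0.25·ln(0.600000) = −0.5·(-0.340925) − 0.25·(-0.510826) = 0.2982.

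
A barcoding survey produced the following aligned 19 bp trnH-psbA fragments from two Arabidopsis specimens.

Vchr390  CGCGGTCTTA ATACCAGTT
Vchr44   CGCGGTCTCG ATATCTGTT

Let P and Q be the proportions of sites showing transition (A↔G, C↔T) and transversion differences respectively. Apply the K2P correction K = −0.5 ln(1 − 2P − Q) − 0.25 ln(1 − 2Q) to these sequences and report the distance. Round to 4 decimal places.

0.2576

The sequences differ at positions 9 (T/C, transition), 10 (A/G, transition), 14 (C/T, transition), 16 (A/T, transversion).
Of the 4 differences, 3 transitions and 1 transversion over 19 sites: P = 3/19 = 0.157895, Q = 1/19 = 0.052632.
d = −0.5·ln(0.631578) − 0.25·ln(0.894736) = −0.5·(-0.459534) − 0.25·(-0.111227) = 0.2576.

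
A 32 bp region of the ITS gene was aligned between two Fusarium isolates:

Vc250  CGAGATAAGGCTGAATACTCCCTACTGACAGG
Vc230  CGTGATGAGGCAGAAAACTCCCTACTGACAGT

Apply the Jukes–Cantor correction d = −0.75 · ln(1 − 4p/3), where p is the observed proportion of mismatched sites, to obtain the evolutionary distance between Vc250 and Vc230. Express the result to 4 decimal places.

Differing sites — 3:A/T; 7:A/G; 12:T/A; 16:T/A; 32:G/T.
p = 5/32 = 0.156250.
d = −0.75 · ln(1 − (4/3)·0.156250) = −0.75 · ln(0.791667) = −0.75 · (-0.233614) = 0.1752.

0.1752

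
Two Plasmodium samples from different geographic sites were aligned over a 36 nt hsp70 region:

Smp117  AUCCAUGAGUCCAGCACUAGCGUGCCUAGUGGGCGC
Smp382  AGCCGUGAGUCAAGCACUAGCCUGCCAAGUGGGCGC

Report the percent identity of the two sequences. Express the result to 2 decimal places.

86.11%

Mismatches occur at site 2 (U/G), site 5 (A/G), site 12 (C/A), site 22 (G/C), site 27 (U/A).
31 of the 36 sites match, so the percent identity is 31/36 × 100 = 86.11%.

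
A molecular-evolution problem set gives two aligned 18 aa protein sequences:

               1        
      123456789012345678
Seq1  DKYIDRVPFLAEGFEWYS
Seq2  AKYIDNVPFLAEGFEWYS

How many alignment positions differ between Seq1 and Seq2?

The sequences differ at positions 1 (D/A), 6 (R/N).
That gives 2 mismatches out of 18 aligned sites, so the Hamming distance is 2.

2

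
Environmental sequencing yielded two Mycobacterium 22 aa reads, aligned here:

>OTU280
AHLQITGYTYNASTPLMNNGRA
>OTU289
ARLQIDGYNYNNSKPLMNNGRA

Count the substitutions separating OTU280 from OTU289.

5

Mismatches occur at site 2 (H↔R), site 6 (T↔D), site 9 (T↔N), site 12 (A↔N), site 14 (T↔K).
That gives 5 mismatches out of 22 aligned sites, so the Hamming distance is 5.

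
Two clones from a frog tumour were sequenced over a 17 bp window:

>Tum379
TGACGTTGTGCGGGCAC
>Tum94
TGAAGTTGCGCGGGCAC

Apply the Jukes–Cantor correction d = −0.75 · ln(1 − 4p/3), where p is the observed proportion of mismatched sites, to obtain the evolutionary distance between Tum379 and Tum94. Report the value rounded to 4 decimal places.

0.1280

The sequences differ at positions 4 (C/A), 9 (T/C).
p = 2/17 = 0.117647.
d = −0.75 · ln(1 − (4/3)·0.117647) = −0.75 · ln(0.843137) = −0.75 · (-0.170626) = 0.1280.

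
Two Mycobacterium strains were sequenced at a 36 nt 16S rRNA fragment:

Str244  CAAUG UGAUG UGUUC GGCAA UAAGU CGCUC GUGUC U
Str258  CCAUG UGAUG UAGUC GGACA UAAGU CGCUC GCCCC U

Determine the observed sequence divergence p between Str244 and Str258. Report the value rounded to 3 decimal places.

The sequences differ at positions 2 (A/C), 12 (G/A), 13 (U/G), 18 (C/A), 19 (A/C), 32 (U/C), 33 (G/C), 34 (U/C).
There are 8 differences over 36 sites, so p = 8/36 = 0.222.

0.222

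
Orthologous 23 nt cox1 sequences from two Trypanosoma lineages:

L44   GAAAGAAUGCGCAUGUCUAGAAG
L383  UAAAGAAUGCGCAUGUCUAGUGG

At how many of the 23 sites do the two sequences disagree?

The sequences differ at positions 1 (G/U), 21 (A/U), 22 (A/G).
That gives 3 mismatches out of 23 aligned sites, so the Hamming distance is 3.

3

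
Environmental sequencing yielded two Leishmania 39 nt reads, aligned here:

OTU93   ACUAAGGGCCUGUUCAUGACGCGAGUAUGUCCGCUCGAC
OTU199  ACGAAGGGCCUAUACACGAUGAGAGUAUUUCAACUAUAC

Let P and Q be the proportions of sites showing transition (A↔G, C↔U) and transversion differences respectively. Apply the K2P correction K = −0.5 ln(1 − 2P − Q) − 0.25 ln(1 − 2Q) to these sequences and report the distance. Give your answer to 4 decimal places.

0.3539

Differing sites — 3:U/G (Tv); 12:G/A (Ti); 14:U/A (Tv); 17:U/C (Ti); 20:C/U (Ti); 22:C/A (Tv); 29:G/U (Tv); 32:C/A (Tv); 33:G/A (Ti); 36:C/A (Tv); 37:G/U (Tv).
Of the 11 differences, 4 transitions and 7 transversions over 39 sites: P = 4/39 = 0.102564, Q = 7/39 = 0.179487.
d = −0.5·ln(0.615385) − 0.25·ln(0.641026) = −0.5·(-0.485507) − 0.25·(-0.444685) = 0.3539.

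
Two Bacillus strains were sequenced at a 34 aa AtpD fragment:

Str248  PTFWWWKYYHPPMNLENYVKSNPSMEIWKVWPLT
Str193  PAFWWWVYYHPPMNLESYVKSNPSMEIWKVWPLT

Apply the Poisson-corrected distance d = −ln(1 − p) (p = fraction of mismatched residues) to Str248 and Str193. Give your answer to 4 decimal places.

0.0924

The sequences differ at positions 2 (T/A), 7 (K/V), 17 (N/S).
p = 3/34 = 0.088235.
d = −ln(1 − 0.088235) = −ln(0.911765) = 0.0924.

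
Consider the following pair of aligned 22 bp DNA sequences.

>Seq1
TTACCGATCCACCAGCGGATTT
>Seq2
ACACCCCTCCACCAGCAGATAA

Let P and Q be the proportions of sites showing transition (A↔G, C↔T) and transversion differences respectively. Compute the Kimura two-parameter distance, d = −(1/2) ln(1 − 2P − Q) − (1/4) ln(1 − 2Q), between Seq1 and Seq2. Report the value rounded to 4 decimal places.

Differing sites — 1:T/A (Tv); 2:T/C (Ti); 6:G/C (Tv); 7:A/C (Tv); 17:G/A (Ti); 21:T/A (Tv); 22:T/A (Tv).
Of the 7 differences, 2 transitions and 5 transversions over 22 sites: P = 2/22 = 0.090909, Q = 5/22 = 0.227273.
d = −0.5·ln(0.590909) − 0.25·ln(0.545454) = −0.5·(-0.526093) − 0.25·(-0.606137) = 0.4146.

0.4146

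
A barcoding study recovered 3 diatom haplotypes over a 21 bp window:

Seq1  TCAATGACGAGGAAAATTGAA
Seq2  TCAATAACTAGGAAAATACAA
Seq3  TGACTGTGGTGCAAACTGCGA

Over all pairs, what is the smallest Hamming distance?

Pairwise Hamming distances:
  Seq1 vs Seq2: 4
  Seq1 vs Seq3: 10
  Seq2 vs Seq3: 11
The smallest is 4, between Seq1 and Seq2.

4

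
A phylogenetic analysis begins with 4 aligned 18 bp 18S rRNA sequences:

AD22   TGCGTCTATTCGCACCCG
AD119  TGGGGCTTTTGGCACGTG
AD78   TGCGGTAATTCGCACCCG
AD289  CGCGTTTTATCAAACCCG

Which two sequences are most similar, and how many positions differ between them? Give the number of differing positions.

3

Pairwise Hamming distances:
  AD22 vs AD119: 6
  AD22 vs AD78: 3
  AD22 vs AD289: 6
  AD119 vs AD78: 7
  AD119 vs AD289: 10
  AD78 vs AD289: 7
The smallest is 3, between AD22 and AD78.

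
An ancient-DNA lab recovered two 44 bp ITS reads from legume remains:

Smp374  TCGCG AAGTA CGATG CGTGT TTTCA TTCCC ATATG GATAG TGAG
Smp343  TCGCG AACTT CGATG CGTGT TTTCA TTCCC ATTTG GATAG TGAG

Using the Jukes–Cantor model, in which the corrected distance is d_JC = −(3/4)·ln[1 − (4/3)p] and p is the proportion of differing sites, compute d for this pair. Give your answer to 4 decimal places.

0.0715

Differing sites — 8:G/C; 10:A/T; 33:A/T.
p = 3/44 = 0.068182.
d = −0.75 · ln(1 − (4/3)·0.068182) = −0.75 · ln(0.909091) = −0.75 · (-0.095310) = 0.0715.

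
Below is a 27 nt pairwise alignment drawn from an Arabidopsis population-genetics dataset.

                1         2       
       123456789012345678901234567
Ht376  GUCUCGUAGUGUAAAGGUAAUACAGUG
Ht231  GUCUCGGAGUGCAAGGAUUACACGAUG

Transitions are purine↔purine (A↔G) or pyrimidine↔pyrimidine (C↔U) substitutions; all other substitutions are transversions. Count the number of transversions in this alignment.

The sequences differ at positions 7 (U/G, transversion), 12 (U/C, transition), 15 (A/G, transition), 17 (G/A, transition), 19 (A/U, transversion), 21 (U/C, transition), 24 (A/G, transition), 25 (G/A, transition).
Of the 8 differences, 6 transitions and 2 transversions, so the answer is 2.

2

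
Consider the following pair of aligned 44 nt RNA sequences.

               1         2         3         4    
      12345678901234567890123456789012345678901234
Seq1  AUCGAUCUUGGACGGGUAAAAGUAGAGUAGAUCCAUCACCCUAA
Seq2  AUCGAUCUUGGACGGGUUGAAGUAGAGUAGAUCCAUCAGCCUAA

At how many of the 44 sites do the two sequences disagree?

Differing sites — 18:A/U; 19:A/G; 39:C/G.
That gives 3 mismatches out of 44 aligned sites, so the Hamming distance is 3.

3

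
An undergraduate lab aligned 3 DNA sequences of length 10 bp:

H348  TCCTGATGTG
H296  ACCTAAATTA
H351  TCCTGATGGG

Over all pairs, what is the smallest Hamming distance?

1

Pairwise Hamming distances:
  H348 vs H296: 5
  H348 vs H351: 1
  H296 vs H351: 6
The smallest is 1, between H348 and H351.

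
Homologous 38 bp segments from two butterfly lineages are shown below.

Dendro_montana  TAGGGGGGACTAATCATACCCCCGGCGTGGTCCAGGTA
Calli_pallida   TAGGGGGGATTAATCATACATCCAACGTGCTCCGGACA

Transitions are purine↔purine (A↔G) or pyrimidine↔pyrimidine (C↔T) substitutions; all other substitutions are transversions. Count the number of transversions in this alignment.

2

The sequences differ at positions 10 (C/T, transition), 20 (C/A, transversion), 21 (C/T, transition), 24 (G/A, transition), 25 (G/A, transition), 30 (G/C, transversion), 34 (A/G, transition), 36 (G/A, transition), 37 (T/C, transition).
Of the 9 differences, 7 transitions and 2 transversions, so the answer is 2.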